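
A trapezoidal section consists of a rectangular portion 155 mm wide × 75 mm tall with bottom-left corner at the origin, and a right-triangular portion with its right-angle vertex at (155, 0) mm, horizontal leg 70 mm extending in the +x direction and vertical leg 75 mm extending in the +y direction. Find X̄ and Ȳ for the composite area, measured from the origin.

rectangular portion: A = 155 × 75 = 11625.00, centroid at (77.50, 37.50).
triangular portion: A = ½·70·75 = 2625.00, centroid at (178.33, 25.00).
ΣA = 14250.00 mm², ΣAX̄ = 1369062.50 mm³, ΣAȲ = 501562.50 mm³.
X̄ = 1369062.50/14250.00 = 96.07 mm; Ȳ = 501562.50/14250.00 = 35.20 mm.

X̄ = 96.07 mm, Ȳ = 35.20 mm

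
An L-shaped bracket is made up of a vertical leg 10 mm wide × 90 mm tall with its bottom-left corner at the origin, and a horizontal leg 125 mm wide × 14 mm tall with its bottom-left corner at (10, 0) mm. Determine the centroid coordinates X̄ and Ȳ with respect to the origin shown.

vertical leg: A = 10 × 90 = 900.00, centroid at (5.00, 45.00).
horizontal leg: A = 125 × 14 = 1750.00, centroid at (72.50, 7.00).
ΣA = 2650.00 mm²
ΣAX̄ = (900.00)(5.00) + (1750.00)(72.50) = 131375.00 mm³
ΣAȲ = (900.00)(45.00) + (1750.00)(7.00) = 52750.00 mm³
X̄ = 131375.00 / 2650.00 = 49.58 mm
Ȳ = 52750.00 / 2650.00 = 19.91 mm

X̄ = 49.58 mm, Ȳ = 19.91 mm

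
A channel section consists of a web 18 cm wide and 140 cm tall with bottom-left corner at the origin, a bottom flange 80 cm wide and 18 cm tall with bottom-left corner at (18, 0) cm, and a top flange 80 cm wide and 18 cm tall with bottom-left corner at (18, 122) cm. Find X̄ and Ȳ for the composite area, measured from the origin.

X̄ = 35.13 cm, Ȳ = 70.00 cm

web: A = 18 × 140 = 2520.00, centroid at (9.00, 70.00).
bottom flange: A = 80 × 18 = 1440.00, centroid at (58.00, 9.00).
top flange: A = 80 × 18 = 1440.00, centroid at (58.00, 131.00).
ΣA = 5400.00 cm²
ΣAX̄ = (2520.00)(9.00) + (1440.00)(58.00) + (1440.00)(58.00) = 189720.00 cm³
ΣAȲ = (2520.00)(70.00) + (1440.00)(9.00) + (1440.00)(131.00) = 378000.00 cm³
X̄ = 189720.00 / 5400.00 = 35.13 cm
Ȳ = 378000.00 / 5400.00 = 70.00 cm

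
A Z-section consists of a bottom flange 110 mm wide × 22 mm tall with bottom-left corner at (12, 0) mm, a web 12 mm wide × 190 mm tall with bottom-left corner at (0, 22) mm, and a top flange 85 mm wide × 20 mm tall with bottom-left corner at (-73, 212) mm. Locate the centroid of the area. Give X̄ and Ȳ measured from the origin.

X̄ = 19.37 mm, Ȳ = 104.81 mm

bottom flange: A = 110 × 22 = 2420.00, centroid at (67.00, 11.00).
web: A = 12 × 190 = 2280.00, centroid at (6.00, 117.00).
top flange: A = 85 × 20 = 1700.00, centroid at (-30.50, 222.00).
ΣA = 6400.00 mm²
ΣAX̄ = (2420.00)(67.00) + (2280.00)(6.00) + (1700.00)(-30.50) = 123970.00 mm³
ΣAȲ = (2420.00)(11.00) + (2280.00)(117.00) + (1700.00)(222.00) = 670780.00 mm³
X̄ = 123970.00 / 6400.00 = 19.37 mm
Ȳ = 670780.00 / 6400.00 = 104.81 mm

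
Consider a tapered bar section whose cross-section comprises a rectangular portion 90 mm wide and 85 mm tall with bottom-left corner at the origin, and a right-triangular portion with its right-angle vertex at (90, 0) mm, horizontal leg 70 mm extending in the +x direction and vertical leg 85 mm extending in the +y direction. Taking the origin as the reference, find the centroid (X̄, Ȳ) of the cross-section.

Part | A | x̄ᵢ | ȳᵢ | A·x̄ᵢ | A·ȳᵢ
rectangular portion | 7650.00 | 45.00 | 42.50 | 344250.00 | 325125.00
triangular portion | 2975.00 | 113.33 | 28.33 | 337166.67 | 84291.67
Σ | 10625.00 |  |  | 681416.67 | 409416.67
X̄ = 681416.67 / 10625.00 = 64.13 mm
Ȳ = 409416.67 / 10625.00 = 38.53 mm

X̄ = 64.13 mm, Ȳ = 38.53 mm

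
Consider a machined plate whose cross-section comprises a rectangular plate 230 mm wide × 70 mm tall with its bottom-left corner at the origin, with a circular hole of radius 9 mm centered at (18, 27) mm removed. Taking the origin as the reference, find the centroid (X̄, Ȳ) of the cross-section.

plate: A = 230 × 70 = 16100.00, centroid at (115.00, 35.00).
hole: A = −π·9² = -254.47, centroid at (18.00, 27.00).
ΣA = 15845.53 mm²
ΣAX̄ = (16100.00)(115.00) + (-254.47)(18.00) = 1846919.56 mm³
ΣAȲ = (16100.00)(35.00) + (-254.47)(27.00) = 556629.34 mm³
X̄ = 1846919.56 / 15845.53 = 116.56 mm
Ȳ = 556629.34 / 15845.53 = 35.13 mm

X̄ = 116.56 mm, Ȳ = 35.13 mm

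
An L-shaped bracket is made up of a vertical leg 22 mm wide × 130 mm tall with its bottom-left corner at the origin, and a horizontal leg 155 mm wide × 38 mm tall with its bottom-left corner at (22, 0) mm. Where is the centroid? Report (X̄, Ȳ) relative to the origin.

Part | A | x̄ᵢ | ȳᵢ | A·x̄ᵢ | A·ȳᵢ
vertical leg | 2860.00 | 11.00 | 65.00 | 31460.00 | 185900.00
horizontal leg | 5890.00 | 99.50 | 19.00 | 586055.00 | 111910.00
Σ | 8750.00 |  |  | 617515.00 | 297810.00
X̄ = 617515.00 / 8750.00 = 70.57 mm
Ȳ = 297810.00 / 8750.00 = 34.04 mm

X̄ = 70.57 mm, Ȳ = 34.04 mm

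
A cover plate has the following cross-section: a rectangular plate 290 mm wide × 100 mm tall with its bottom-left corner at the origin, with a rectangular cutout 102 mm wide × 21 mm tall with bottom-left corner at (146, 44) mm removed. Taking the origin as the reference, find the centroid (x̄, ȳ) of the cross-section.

x̄ = 140.85 mm, ȳ = 49.64 mm

plate: A = 290 × 100 = 29000.00, centroid at (145.00, 50.00).
hole: A = −(102 × 21) = -2142.00, centroid at (197.00, 54.50).
ΣA = 26858.00 mm²
ΣAx̄ = (29000.00)(145.00) + (-2142.00)(197.00) = 3783026.00 mm³
ΣAȳ = (29000.00)(50.00) + (-2142.00)(54.50) = 1333261.00 mm³
x̄ = 3783026.00 / 26858.00 = 140.85 mm
ȳ = 1333261.00 / 26858.00 = 49.64 mm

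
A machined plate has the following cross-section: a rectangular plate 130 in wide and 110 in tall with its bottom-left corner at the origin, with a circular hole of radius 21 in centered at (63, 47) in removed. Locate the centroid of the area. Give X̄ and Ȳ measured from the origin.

Part | A | x̄ᵢ | ȳᵢ | A·x̄ᵢ | A·ȳᵢ
plate | 14300.00 | 65.00 | 55.00 | 929500.00 | 786500.00
hole | -1385.44 | 63.00 | 47.00 | -87282.87 | -65115.79
Σ | 12914.56 |  |  | 842217.13 | 721384.21
X̄ = 842217.13 / 12914.56 = 65.21 in
Ȳ = 721384.21 / 12914.56 = 55.86 in

X̄ = 65.21 in, Ȳ = 55.86 in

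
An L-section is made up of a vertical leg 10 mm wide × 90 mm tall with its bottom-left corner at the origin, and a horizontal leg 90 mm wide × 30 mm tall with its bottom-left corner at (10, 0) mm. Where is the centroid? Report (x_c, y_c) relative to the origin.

x_c = 42.50 mm, y_c = 22.50 mm

vertical leg: A = 10 × 90 = 900.00, centroid at (5.00, 45.00).
horizontal leg: A = 90 × 30 = 2700.00, centroid at (55.00, 15.00).
ΣA = 3600.00 mm², ΣAx_c = 153000.00 mm³, ΣAy_c = 81000.00 mm³.
x_c = 153000.00/3600.00 = 42.50 mm; y_c = 81000.00/3600.00 = 22.50 mm.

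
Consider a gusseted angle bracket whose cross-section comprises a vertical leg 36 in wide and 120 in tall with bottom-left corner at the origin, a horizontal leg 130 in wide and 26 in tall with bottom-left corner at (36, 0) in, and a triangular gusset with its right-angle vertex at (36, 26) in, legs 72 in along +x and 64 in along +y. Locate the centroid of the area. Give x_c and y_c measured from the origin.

Part | A | x̄ᵢ | ȳᵢ | A·x̄ᵢ | A·ȳᵢ
vertical leg | 4320.00 | 18.00 | 60.00 | 77760.00 | 259200.00
horizontal leg | 3380.00 | 101.00 | 13.00 | 341380.00 | 43940.00
gusset | 2304.00 | 60.00 | 47.33 | 138240.00 | 109056.00
Σ | 10004.00 |  |  | 557380.00 | 412196.00
x_c = 557380.00 / 10004.00 = 55.72 in
y_c = 412196.00 / 10004.00 = 41.20 in

x_c = 55.72 in, y_c = 41.20 in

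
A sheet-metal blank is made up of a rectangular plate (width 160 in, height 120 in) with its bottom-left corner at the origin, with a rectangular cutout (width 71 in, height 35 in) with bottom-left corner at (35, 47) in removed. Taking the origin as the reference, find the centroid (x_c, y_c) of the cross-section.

x_c = 81.41 in, y_c = 59.33 in

plate: A = 160 × 120 = 19200.00, centroid at (80.00, 60.00).
hole: A = −(71 × 35) = -2485.00, centroid at (70.50, 64.50).
ΣA = 16715.00 in²
ΣAx_c = (19200.00)(80.00) + (-2485.00)(70.50) = 1360807.50 in³
ΣAy_c = (19200.00)(60.00) + (-2485.00)(64.50) = 991717.50 in³
x_c = 1360807.50 / 16715.00 = 81.41 in
y_c = 991717.50 / 16715.00 = 59.33 in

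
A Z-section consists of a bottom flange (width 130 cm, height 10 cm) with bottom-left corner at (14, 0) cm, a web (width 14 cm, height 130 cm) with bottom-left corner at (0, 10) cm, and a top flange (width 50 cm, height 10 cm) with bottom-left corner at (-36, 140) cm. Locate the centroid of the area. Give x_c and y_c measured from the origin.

Part | A | x̄ᵢ | ȳᵢ | A·x̄ᵢ | A·ȳᵢ
bottom flange | 1300.00 | 79.00 | 5.00 | 102700.00 | 6500.00
web | 1820.00 | 7.00 | 75.00 | 12740.00 | 136500.00
top flange | 500.00 | -11.00 | 145.00 | -5500.00 | 72500.00
Σ | 3620.00 |  |  | 109940.00 | 215500.00
x_c = 109940.00 / 3620.00 = 30.37 cm
y_c = 215500.00 / 3620.00 = 59.53 cm

x_c = 30.37 cm, y_c = 59.53 cm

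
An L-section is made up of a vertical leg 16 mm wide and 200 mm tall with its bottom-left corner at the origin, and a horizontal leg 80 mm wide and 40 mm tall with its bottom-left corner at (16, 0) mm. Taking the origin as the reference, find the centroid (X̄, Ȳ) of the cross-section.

X̄ = 32.00 mm, Ȳ = 60.00 mm

Part | A | x̄ᵢ | ȳᵢ | A·x̄ᵢ | A·ȳᵢ
vertical leg | 3200.00 | 8.00 | 100.00 | 25600.00 | 320000.00
horizontal leg | 3200.00 | 56.00 | 20.00 | 179200.00 | 64000.00
Σ | 6400.00 |  |  | 204800.00 | 384000.00
X̄ = 204800.00 / 6400.00 = 32.00 mm
Ȳ = 384000.00 / 6400.00 = 60.00 mm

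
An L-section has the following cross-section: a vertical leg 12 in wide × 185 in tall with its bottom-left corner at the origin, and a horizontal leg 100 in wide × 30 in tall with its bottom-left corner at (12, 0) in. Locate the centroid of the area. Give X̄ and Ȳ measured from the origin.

X̄ = 38.18 in, Ȳ = 47.96 in

vertical leg: A = 12 × 185 = 2220.00, centroid at (6.00, 92.50).
horizontal leg: A = 100 × 30 = 3000.00, centroid at (62.00, 15.00).
ΣA = 5220.00 in²
ΣAX̄ = (2220.00)(6.00) + (3000.00)(62.00) = 199320.00 in³
ΣAȲ = (2220.00)(92.50) + (3000.00)(15.00) = 250350.00 in³
X̄ = 199320.00 / 5220.00 = 38.18 in
Ȳ = 250350.00 / 5220.00 = 47.96 in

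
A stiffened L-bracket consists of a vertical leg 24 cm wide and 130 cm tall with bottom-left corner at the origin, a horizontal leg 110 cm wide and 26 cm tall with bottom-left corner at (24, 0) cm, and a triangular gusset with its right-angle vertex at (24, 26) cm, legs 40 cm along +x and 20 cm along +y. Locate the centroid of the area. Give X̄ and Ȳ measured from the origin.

vertical leg: A = 24 × 130 = 3120.00, centroid at (12.00, 65.00).
horizontal leg: A = 110 × 26 = 2860.00, centroid at (79.00, 13.00).
gusset: A = ½·40·20 = 400.00, centroid at (37.33, 32.67).
ΣA = 6380.00 cm², ΣAX̄ = 278313.33 cm³, ΣAȲ = 253046.67 cm³.
X̄ = 278313.33/6380.00 = 43.62 cm; Ȳ = 253046.67/6380.00 = 39.66 cm.

X̄ = 43.62 cm, Ȳ = 39.66 cm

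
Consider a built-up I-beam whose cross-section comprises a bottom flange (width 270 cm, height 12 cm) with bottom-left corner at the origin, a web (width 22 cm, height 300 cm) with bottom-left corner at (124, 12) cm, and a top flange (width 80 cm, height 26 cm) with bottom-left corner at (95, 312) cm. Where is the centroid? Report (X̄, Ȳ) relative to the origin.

bottom flange: A = 270 × 12 = 3240.00, centroid at (135.00, 6.00).
web: A = 22 × 300 = 6600.00, centroid at (135.00, 162.00).
top flange: A = 80 × 26 = 2080.00, centroid at (135.00, 325.00).
ΣA = 11920.00 cm², ΣAX̄ = 1609200.00 cm³, ΣAȲ = 1764640.00 cm³.
X̄ = 1609200.00/11920.00 = 135.00 cm; Ȳ = 1764640.00/11920.00 = 148.04 cm.

X̄ = 135.00 cm, Ȳ = 148.04 cm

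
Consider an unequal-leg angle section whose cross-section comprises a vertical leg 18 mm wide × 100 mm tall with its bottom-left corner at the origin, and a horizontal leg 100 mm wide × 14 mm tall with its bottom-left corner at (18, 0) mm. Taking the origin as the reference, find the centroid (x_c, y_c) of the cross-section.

Part | A | x̄ᵢ | ȳᵢ | A·x̄ᵢ | A·ȳᵢ
vertical leg | 1800.00 | 9.00 | 50.00 | 16200.00 | 90000.00
horizontal leg | 1400.00 | 68.00 | 7.00 | 95200.00 | 9800.00
Σ | 3200.00 |  |  | 111400.00 | 99800.00
x_c = 111400.00 / 3200.00 = 34.81 mm
y_c = 99800.00 / 3200.00 = 31.19 mm

x_c = 34.81 mm, y_c = 31.19 mm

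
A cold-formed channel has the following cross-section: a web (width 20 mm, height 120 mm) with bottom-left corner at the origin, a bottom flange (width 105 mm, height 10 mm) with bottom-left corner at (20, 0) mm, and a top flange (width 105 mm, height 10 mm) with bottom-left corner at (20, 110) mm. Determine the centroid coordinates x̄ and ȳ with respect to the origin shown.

web: A = 20 × 120 = 2400.00, centroid at (10.00, 60.00).
bottom flange: A = 105 × 10 = 1050.00, centroid at (72.50, 5.00).
top flange: A = 105 × 10 = 1050.00, centroid at (72.50, 115.00).
ΣA = 4500.00 mm², ΣAx̄ = 176250.00 mm³, ΣAȳ = 270000.00 mm³.
x̄ = 176250.00/4500.00 = 39.17 mm; ȳ = 270000.00/4500.00 = 60.00 mm.

x̄ = 39.17 mm, ȳ = 60.00 mm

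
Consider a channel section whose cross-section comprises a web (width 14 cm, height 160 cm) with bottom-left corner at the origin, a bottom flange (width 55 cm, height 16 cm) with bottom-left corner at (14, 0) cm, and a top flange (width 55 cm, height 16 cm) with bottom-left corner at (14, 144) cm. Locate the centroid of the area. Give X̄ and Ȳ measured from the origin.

X̄ = 22.18 cm, Ȳ = 80.00 cm

web: A = 14 × 160 = 2240.00, centroid at (7.00, 80.00).
bottom flange: A = 55 × 16 = 880.00, centroid at (41.50, 8.00).
top flange: A = 55 × 16 = 880.00, centroid at (41.50, 152.00).
ΣA = 4000.00 cm², ΣAX̄ = 88720.00 cm³, ΣAȲ = 320000.00 cm³.
X̄ = 88720.00/4000.00 = 22.18 cm; Ȳ = 320000.00/4000.00 = 80.00 cm.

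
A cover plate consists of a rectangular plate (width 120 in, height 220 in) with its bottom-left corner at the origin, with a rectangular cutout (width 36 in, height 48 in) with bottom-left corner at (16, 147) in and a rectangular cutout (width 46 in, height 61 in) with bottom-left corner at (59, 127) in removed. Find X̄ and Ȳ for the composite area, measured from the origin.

X̄ = 59.23 in, Ȳ = 99.08 in

plate: A = 120 × 220 = 26400.00, centroid at (60.00, 110.00).
hole 1: A = −(36 × 48) = -1728.00, centroid at (34.00, 171.00).
hole 2: A = −(46 × 61) = -2806.00, centroid at (82.00, 157.50).
ΣA = 21866.00 in², ΣAX̄ = 1295156.00 in³, ΣAȲ = 2166567.00 in³.
X̄ = 1295156.00/21866.00 = 59.23 in; Ȳ = 2166567.00/21866.00 = 99.08 in.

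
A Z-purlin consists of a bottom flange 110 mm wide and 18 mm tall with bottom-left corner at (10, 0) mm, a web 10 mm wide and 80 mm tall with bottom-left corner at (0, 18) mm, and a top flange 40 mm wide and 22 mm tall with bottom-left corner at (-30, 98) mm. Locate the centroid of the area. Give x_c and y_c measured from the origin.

bottom flange: A = 110 × 18 = 1980.00, centroid at (65.00, 9.00).
web: A = 10 × 80 = 800.00, centroid at (5.00, 58.00).
top flange: A = 40 × 22 = 880.00, centroid at (-10.00, 109.00).
ΣA = 3660.00 mm²
ΣAx_c = (1980.00)(65.00) + (800.00)(5.00) + (880.00)(-10.00) = 123900.00 mm³
ΣAy_c = (1980.00)(9.00) + (800.00)(58.00) + (880.00)(109.00) = 160140.00 mm³
x_c = 123900.00 / 3660.00 = 33.85 mm
y_c = 160140.00 / 3660.00 = 43.75 mm

x_c = 33.85 mm, y_c = 43.75 mm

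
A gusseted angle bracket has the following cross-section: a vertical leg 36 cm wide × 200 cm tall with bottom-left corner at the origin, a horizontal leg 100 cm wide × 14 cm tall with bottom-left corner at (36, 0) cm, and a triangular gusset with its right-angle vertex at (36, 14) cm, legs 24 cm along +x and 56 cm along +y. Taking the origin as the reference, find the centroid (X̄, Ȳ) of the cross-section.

X̄ = 30.15 cm, Ȳ = 81.08 cm

vertical leg: A = 36 × 200 = 7200.00, centroid at (18.00, 100.00).
horizontal leg: A = 100 × 14 = 1400.00, centroid at (86.00, 7.00).
gusset: A = ½·24·56 = 672.00, centroid at (44.00, 32.67).
ΣA = 9272.00 cm²
ΣAX̄ = (7200.00)(18.00) + (1400.00)(86.00) + (672.00)(44.00) = 279568.00 cm³
ΣAȲ = (7200.00)(100.00) + (1400.00)(7.00) + (672.00)(32.67) = 751752.00 cm³
X̄ = 279568.00 / 9272.00 = 30.15 cm
Ȳ = 751752.00 / 9272.00 = 81.08 cm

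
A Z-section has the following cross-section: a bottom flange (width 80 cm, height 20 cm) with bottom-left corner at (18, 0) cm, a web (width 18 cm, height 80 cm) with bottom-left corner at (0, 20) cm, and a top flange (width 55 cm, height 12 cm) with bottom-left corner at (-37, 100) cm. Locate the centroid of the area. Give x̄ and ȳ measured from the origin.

x̄ = 26.89 cm, ȳ = 46.58 cm

Part | A | x̄ᵢ | ȳᵢ | A·x̄ᵢ | A·ȳᵢ
bottom flange | 1600.00 | 58.00 | 10.00 | 92800.00 | 16000.00
web | 1440.00 | 9.00 | 60.00 | 12960.00 | 86400.00
top flange | 660.00 | -9.50 | 106.00 | -6270.00 | 69960.00
Σ | 3700.00 |  |  | 99490.00 | 172360.00
x̄ = 99490.00 / 3700.00 = 26.89 cm
ȳ = 172360.00 / 3700.00 = 46.58 cm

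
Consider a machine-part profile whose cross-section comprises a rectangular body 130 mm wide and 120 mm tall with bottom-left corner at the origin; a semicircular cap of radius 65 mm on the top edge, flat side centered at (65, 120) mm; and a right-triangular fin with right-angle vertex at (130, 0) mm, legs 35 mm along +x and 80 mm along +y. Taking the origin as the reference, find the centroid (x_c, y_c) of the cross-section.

rectangular body: A = 130 × 120 = 15600.00, centroid at (65.00, 60.00).
semicircular top: A = ½π·65² = 6636.61, centroid at (65.00, 147.59).
triangular fin: A = ½·35·80 = 1400.00, centroid at (141.67, 26.67).
ΣA = 23636.61 mm², ΣAx_c = 1643713.27 mm³, ΣAy_c = 1952810.40 mm³.
x_c = 1643713.27/23636.61 = 69.54 mm; y_c = 1952810.40/23636.61 = 82.62 mm.

x_c = 69.54 mm, y_c = 82.62 mm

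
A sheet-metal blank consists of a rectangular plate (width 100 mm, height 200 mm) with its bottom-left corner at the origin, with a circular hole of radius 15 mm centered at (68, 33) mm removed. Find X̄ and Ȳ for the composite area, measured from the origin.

X̄ = 49.34 mm, Ȳ = 102.45 mm

plate: A = 100 × 200 = 20000.00, centroid at (50.00, 100.00).
hole: A = −π·15² = -706.86, centroid at (68.00, 33.00).
ΣA = 19293.14 mm², ΣAX̄ = 951933.63 mm³, ΣAȲ = 1976673.67 mm³.
X̄ = 951933.63/19293.14 = 49.34 mm; Ȳ = 1976673.67/19293.14 = 102.45 mm.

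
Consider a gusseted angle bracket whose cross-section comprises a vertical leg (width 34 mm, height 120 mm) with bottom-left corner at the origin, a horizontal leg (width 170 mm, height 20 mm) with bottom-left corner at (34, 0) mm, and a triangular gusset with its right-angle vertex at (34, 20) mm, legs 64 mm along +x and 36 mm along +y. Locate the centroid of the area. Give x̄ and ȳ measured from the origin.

vertical leg: A = 34 × 120 = 4080.00, centroid at (17.00, 60.00).
horizontal leg: A = 170 × 20 = 3400.00, centroid at (119.00, 10.00).
gusset: A = ½·64·36 = 1152.00, centroid at (55.33, 32.00).
ΣA = 8632.00 mm², ΣAx̄ = 537704.00 mm³, ΣAȳ = 315664.00 mm³.
x̄ = 537704.00/8632.00 = 62.29 mm; ȳ = 315664.00/8632.00 = 36.57 mm.

x̄ = 62.29 mm, ȳ = 36.57 mm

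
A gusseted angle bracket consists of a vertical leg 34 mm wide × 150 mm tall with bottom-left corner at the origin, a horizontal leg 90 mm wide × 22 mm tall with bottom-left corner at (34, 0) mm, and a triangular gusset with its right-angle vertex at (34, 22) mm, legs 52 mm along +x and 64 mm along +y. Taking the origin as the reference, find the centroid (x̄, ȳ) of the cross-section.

x̄ = 37.57 mm, ȳ = 54.48 mm

vertical leg: A = 34 × 150 = 5100.00, centroid at (17.00, 75.00).
horizontal leg: A = 90 × 22 = 1980.00, centroid at (79.00, 11.00).
gusset: A = ½·52·64 = 1664.00, centroid at (51.33, 43.33).
ΣA = 8744.00 mm², ΣAx̄ = 328538.67 mm³, ΣAȳ = 476386.67 mm³.
x̄ = 328538.67/8744.00 = 37.57 mm; ȳ = 476386.67/8744.00 = 54.48 mm.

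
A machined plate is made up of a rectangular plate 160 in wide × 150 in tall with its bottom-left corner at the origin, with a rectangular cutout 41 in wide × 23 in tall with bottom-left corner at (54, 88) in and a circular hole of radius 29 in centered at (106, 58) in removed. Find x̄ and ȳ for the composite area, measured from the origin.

plate: A = 160 × 150 = 24000.00, centroid at (80.00, 75.00).
hole 1: A = −(41 × 23) = -943.00, centroid at (74.50, 99.50).
hole 2: A = −π·29² = -2642.08, centroid at (106.00, 58.00).
ΣA = 20414.92 in²
ΣAx̄ = (24000.00)(80.00) + (-943.00)(74.50) + (-2642.08)(106.00) = 1569686.08 in³
ΣAȳ = (24000.00)(75.00) + (-943.00)(99.50) + (-2642.08)(58.00) = 1552930.89 in³
x̄ = 1569686.08 / 20414.92 = 76.89 in
ȳ = 1552930.89 / 20414.92 = 76.07 in

x̄ = 76.89 in, ȳ = 76.07 in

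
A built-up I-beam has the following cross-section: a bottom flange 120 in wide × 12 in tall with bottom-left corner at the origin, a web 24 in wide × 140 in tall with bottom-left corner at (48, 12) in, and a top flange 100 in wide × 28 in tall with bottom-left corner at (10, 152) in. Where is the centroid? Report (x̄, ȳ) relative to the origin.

x̄ = 60.00 in, ȳ = 98.55 in

bottom flange: A = 120 × 12 = 1440.00, centroid at (60.00, 6.00).
web: A = 24 × 140 = 3360.00, centroid at (60.00, 82.00).
top flange: A = 100 × 28 = 2800.00, centroid at (60.00, 166.00).
ΣA = 7600.00 in²
ΣAx̄ = (1440.00)(60.00) + (3360.00)(60.00) + (2800.00)(60.00) = 456000.00 in³
ΣAȳ = (1440.00)(6.00) + (3360.00)(82.00) + (2800.00)(166.00) = 748960.00 in³
x̄ = 456000.00 / 7600.00 = 60.00 in
ȳ = 748960.00 / 7600.00 = 98.55 in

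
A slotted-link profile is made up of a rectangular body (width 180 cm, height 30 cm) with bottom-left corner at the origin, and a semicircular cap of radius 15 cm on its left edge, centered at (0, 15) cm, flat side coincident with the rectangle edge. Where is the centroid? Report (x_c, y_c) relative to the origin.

x_c = 84.08 cm, y_c = 15.00 cm

rectangular body: A = 180 × 30 = 5400.00, centroid at (90.00, 15.00).
semicircular end: A = ½π·15² = 353.43, centroid at (-6.37, 15.00).
ΣA = 5753.43 cm²
ΣAx_c = (5400.00)(90.00) + (353.43)(-6.37) = 483750.00 cm³
ΣAy_c = (5400.00)(15.00) + (353.43)(15.00) = 86301.44 cm³
x_c = 483750.00 / 5753.43 = 84.08 cm
y_c = 86301.44 / 5753.43 = 15.00 cm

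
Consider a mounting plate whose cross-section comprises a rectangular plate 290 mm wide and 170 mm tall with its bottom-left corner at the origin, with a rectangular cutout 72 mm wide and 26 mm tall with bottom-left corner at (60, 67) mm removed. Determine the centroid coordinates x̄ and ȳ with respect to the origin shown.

plate: A = 290 × 170 = 49300.00, centroid at (145.00, 85.00).
hole: A = −(72 × 26) = -1872.00, centroid at (96.00, 80.00).
ΣA = 47428.00 mm², ΣAx̄ = 6968788.00 mm³, ΣAȳ = 4040740.00 mm³.
x̄ = 6968788.00/47428.00 = 146.93 mm; ȳ = 4040740.00/47428.00 = 85.20 mm.

x̄ = 146.93 mm, ȳ = 85.20 mm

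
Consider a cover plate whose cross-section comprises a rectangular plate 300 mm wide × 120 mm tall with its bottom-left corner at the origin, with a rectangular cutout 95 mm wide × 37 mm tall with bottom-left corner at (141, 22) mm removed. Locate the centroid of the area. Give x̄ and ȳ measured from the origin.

plate: A = 300 × 120 = 36000.00, centroid at (150.00, 60.00).
hole: A = −(95 × 37) = -3515.00, centroid at (188.50, 40.50).
ΣA = 32485.00 mm²
ΣAx̄ = (36000.00)(150.00) + (-3515.00)(188.50) = 4737422.50 mm³
ΣAȳ = (36000.00)(60.00) + (-3515.00)(40.50) = 2017642.50 mm³
x̄ = 4737422.50 / 32485.00 = 145.83 mm
ȳ = 2017642.50 / 32485.00 = 62.11 mm

x̄ = 145.83 mm, ȳ = 62.11 mm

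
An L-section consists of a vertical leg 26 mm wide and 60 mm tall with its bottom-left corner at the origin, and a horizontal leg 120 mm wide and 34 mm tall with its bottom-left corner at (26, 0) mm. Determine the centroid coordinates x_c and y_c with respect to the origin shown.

vertical leg: A = 26 × 60 = 1560.00, centroid at (13.00, 30.00).
horizontal leg: A = 120 × 34 = 4080.00, centroid at (86.00, 17.00).
ΣA = 5640.00 mm²
ΣAx_c = (1560.00)(13.00) + (4080.00)(86.00) = 371160.00 mm³
ΣAy_c = (1560.00)(30.00) + (4080.00)(17.00) = 116160.00 mm³
x_c = 371160.00 / 5640.00 = 65.81 mm
y_c = 116160.00 / 5640.00 = 20.60 mm

x_c = 65.81 mm, y_c = 20.60 mm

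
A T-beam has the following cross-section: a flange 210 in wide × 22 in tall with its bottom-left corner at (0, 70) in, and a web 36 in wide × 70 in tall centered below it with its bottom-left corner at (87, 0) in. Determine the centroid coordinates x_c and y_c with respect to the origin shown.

x_c = 105.00 in, y_c = 64.76 in

web: A = 36 × 70 = 2520.00, centroid at (105.00, 35.00).
flange: A = 210 × 22 = 4620.00, centroid at (105.00, 81.00).
ΣA = 7140.00 in²
ΣAx_c = (2520.00)(105.00) + (4620.00)(105.00) = 749700.00 in³
ΣAy_c = (2520.00)(35.00) + (4620.00)(81.00) = 462420.00 in³
x_c = 749700.00 / 7140.00 = 105.00 in
y_c = 462420.00 / 7140.00 = 64.76 in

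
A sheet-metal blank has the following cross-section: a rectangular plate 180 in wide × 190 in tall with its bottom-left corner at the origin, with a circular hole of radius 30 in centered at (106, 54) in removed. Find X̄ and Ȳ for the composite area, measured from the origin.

X̄ = 88.56 in, Ȳ = 98.70 in

plate: A = 180 × 190 = 34200.00, centroid at (90.00, 95.00).
hole: A = −π·30² = -2827.43, centroid at (106.00, 54.00).
ΣA = 31372.57 in², ΣAX̄ = 2778292.06 in³, ΣAȲ = 3096318.60 in³.
X̄ = 2778292.06/31372.57 = 88.56 in; Ȳ = 3096318.60/31372.57 = 98.70 in.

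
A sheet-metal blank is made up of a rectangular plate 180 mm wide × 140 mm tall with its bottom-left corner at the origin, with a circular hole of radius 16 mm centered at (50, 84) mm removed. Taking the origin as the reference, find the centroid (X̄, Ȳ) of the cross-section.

Part | A | x̄ᵢ | ȳᵢ | A·x̄ᵢ | A·ȳᵢ
plate | 25200.00 | 90.00 | 70.00 | 2268000.00 | 1764000.00
hole | -804.25 | 50.00 | 84.00 | -40212.39 | -67556.81
Σ | 24395.75 |  |  | 2227787.61 | 1696443.19
X̄ = 2227787.61 / 24395.75 = 91.32 mm
Ȳ = 1696443.19 / 24395.75 = 69.54 mm

X̄ = 91.32 mm, Ȳ = 69.54 mm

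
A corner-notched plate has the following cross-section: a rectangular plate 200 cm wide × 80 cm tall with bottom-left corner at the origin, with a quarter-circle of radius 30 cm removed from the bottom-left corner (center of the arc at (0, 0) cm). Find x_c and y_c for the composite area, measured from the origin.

Part | A | x̄ᵢ | ȳᵢ | A·x̄ᵢ | A·ȳᵢ
plate | 16000.00 | 100.00 | 40.00 | 1600000.00 | 640000.00
removed quarter-circle | -706.86 | 12.73 | 12.73 | -9000.00 | -9000.00
Σ | 15293.14 |  |  | 1591000.00 | 631000.00
x_c = 1591000.00 / 15293.14 = 104.03 cm
y_c = 631000.00 / 15293.14 = 41.26 cm

x_c = 104.03 cm, y_c = 41.26 cm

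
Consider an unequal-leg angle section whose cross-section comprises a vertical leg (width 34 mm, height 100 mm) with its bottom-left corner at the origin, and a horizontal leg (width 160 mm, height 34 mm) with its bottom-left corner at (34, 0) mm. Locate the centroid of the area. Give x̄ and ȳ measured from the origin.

x̄ = 76.69 mm, ȳ = 29.69 mm

vertical leg: A = 34 × 100 = 3400.00, centroid at (17.00, 50.00).
horizontal leg: A = 160 × 34 = 5440.00, centroid at (114.00, 17.00).
ΣA = 8840.00 mm²
ΣAx̄ = (3400.00)(17.00) + (5440.00)(114.00) = 677960.00 mm³
ΣAȳ = (3400.00)(50.00) + (5440.00)(17.00) = 262480.00 mm³
x̄ = 677960.00 / 8840.00 = 76.69 mm
ȳ = 262480.00 / 8840.00 = 29.69 mm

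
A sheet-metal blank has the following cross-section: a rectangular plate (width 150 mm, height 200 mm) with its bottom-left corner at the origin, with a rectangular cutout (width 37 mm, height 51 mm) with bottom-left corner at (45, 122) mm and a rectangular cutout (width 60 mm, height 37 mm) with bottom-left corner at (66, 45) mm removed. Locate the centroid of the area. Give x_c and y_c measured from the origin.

Part | A | x̄ᵢ | ȳᵢ | A·x̄ᵢ | A·ȳᵢ
plate | 30000.00 | 75.00 | 100.00 | 2250000.00 | 3000000.00
hole 1 | -1887.00 | 63.50 | 147.50 | -119824.50 | -278332.50
hole 2 | -2220.00 | 96.00 | 63.50 | -213120.00 | -140970.00
Σ | 25893.00 |  |  | 1917055.50 | 2580697.50
x_c = 1917055.50 / 25893.00 = 74.04 mm
y_c = 2580697.50 / 25893.00 = 99.67 mm

x_c = 74.04 mm, y_c = 99.67 mm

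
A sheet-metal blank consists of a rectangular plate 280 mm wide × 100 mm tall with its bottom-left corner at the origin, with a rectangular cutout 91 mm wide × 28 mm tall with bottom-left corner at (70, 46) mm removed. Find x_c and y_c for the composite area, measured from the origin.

Part | A | x̄ᵢ | ȳᵢ | A·x̄ᵢ | A·ȳᵢ
plate | 28000.00 | 140.00 | 50.00 | 3920000.00 | 1400000.00
hole | -2548.00 | 115.50 | 60.00 | -294294.00 | -152880.00
Σ | 25452.00 |  |  | 3625706.00 | 1247120.00
x_c = 3625706.00 / 25452.00 = 142.45 mm
y_c = 1247120.00 / 25452.00 = 49.00 mm

x_c = 142.45 mm, y_c = 49.00 mm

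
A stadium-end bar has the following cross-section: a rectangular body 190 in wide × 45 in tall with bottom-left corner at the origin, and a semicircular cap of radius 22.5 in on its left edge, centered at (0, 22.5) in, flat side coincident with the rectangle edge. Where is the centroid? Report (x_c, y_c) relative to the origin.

Part | A | x̄ᵢ | ȳᵢ | A·x̄ᵢ | A·ȳᵢ
rectangular body | 8550.00 | 95.00 | 22.50 | 812250.00 | 192375.00
semicircular end | 795.22 | -9.55 | 22.50 | -7593.75 | 17892.35
Σ | 9345.22 |  |  | 804656.25 | 210267.35
x_c = 804656.25 / 9345.22 = 86.10 in
y_c = 210267.35 / 9345.22 = 22.50 in

x_c = 86.10 in, y_c = 22.50 in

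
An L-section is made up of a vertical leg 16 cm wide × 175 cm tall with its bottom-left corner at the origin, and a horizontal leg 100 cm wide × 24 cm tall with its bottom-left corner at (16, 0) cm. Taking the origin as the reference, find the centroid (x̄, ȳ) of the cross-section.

x̄ = 34.77 cm, ȳ = 52.65 cm

vertical leg: A = 16 × 175 = 2800.00, centroid at (8.00, 87.50).
horizontal leg: A = 100 × 24 = 2400.00, centroid at (66.00, 12.00).
ΣA = 5200.00 cm², ΣAx̄ = 180800.00 cm³, ΣAȳ = 273800.00 cm³.
x̄ = 180800.00/5200.00 = 34.77 cm; ȳ = 273800.00/5200.00 = 52.65 cm.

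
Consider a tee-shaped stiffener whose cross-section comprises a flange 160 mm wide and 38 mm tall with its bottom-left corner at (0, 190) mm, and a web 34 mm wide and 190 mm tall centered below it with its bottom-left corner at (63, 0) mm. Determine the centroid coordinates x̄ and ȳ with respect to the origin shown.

Part | A | x̄ᵢ | ȳᵢ | A·x̄ᵢ | A·ȳᵢ
web | 6460.00 | 80.00 | 95.00 | 516800.00 | 613700.00
flange | 6080.00 | 80.00 | 209.00 | 486400.00 | 1270720.00
Σ | 12540.00 |  |  | 1003200.00 | 1884420.00
x̄ = 1003200.00 / 12540.00 = 80.00 mm
ȳ = 1884420.00 / 12540.00 = 150.27 mm

x̄ = 80.00 mm, ȳ = 150.27 mm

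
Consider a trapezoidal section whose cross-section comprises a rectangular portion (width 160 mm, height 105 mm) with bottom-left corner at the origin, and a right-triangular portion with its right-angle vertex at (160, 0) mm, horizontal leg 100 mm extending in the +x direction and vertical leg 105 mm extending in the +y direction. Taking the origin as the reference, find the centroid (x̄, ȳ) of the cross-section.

x̄ = 106.98 mm, ȳ = 48.33 mm

rectangular portion: A = 160 × 105 = 16800.00, centroid at (80.00, 52.50).
triangular portion: A = ½·100·105 = 5250.00, centroid at (193.33, 35.00).
ΣA = 22050.00 mm², ΣAx̄ = 2359000.00 mm³, ΣAȳ = 1065750.00 mm³.
x̄ = 2359000.00/22050.00 = 106.98 mm; ȳ = 1065750.00/22050.00 = 48.33 mm.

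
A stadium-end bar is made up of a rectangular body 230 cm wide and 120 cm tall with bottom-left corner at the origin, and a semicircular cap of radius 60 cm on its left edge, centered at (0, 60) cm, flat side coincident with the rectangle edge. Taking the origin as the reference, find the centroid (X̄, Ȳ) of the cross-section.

rectangular body: A = 230 × 120 = 27600.00, centroid at (115.00, 60.00).
semicircular end: A = ½π·60² = 5654.87, centroid at (-25.46, 60.00).
ΣA = 33254.87 cm²
ΣAX̄ = (27600.00)(115.00) + (5654.87)(-25.46) = 3030000.00 cm³
ΣAȲ = (27600.00)(60.00) + (5654.87)(60.00) = 1995292.01 cm³
X̄ = 3030000.00 / 33254.87 = 91.11 cm
Ȳ = 1995292.01 / 33254.87 = 60.00 cm

X̄ = 91.11 cm, Ȳ = 60.00 cm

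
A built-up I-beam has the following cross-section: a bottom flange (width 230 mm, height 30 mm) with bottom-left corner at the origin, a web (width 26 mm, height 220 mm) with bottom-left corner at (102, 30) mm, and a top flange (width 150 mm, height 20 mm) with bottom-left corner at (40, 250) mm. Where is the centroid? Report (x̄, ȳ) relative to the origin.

x̄ = 115.00 mm, ȳ = 107.83 mm

bottom flange: A = 230 × 30 = 6900.00, centroid at (115.00, 15.00).
web: A = 26 × 220 = 5720.00, centroid at (115.00, 140.00).
top flange: A = 150 × 20 = 3000.00, centroid at (115.00, 260.00).
ΣA = 15620.00 mm²
ΣAx̄ = (6900.00)(115.00) + (5720.00)(115.00) + (3000.00)(115.00) = 1796300.00 mm³
ΣAȳ = (6900.00)(15.00) + (5720.00)(140.00) + (3000.00)(260.00) = 1684300.00 mm³
x̄ = 1796300.00 / 15620.00 = 115.00 mm
ȳ = 1684300.00 / 15620.00 = 107.83 mm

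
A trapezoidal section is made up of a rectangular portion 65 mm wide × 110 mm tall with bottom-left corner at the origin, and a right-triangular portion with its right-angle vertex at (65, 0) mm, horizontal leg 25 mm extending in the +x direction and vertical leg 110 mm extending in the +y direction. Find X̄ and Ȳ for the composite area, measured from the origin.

X̄ = 39.09 mm, Ȳ = 52.04 mm

rectangular portion: A = 65 × 110 = 7150.00, centroid at (32.50, 55.00).
triangular portion: A = ½·25·110 = 1375.00, centroid at (73.33, 36.67).
ΣA = 8525.00 mm², ΣAX̄ = 333208.33 mm³, ΣAȲ = 443666.67 mm³.
X̄ = 333208.33/8525.00 = 39.09 mm; Ȳ = 443666.67/8525.00 = 52.04 mm.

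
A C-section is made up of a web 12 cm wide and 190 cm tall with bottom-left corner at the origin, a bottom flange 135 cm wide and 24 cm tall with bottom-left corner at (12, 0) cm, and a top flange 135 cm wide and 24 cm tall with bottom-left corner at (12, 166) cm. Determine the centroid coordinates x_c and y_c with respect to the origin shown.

x_c = 60.37 cm, y_c = 95.00 cm

web: A = 12 × 190 = 2280.00, centroid at (6.00, 95.00).
bottom flange: A = 135 × 24 = 3240.00, centroid at (79.50, 12.00).
top flange: A = 135 × 24 = 3240.00, centroid at (79.50, 178.00).
ΣA = 8760.00 cm², ΣAx_c = 528840.00 cm³, ΣAy_c = 832200.00 cm³.
x_c = 528840.00/8760.00 = 60.37 cm; y_c = 832200.00/8760.00 = 95.00 cm.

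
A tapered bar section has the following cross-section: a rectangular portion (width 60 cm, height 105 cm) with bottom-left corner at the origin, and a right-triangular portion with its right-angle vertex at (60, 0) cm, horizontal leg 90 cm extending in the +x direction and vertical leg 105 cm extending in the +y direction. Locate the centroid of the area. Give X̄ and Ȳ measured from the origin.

Part | A | x̄ᵢ | ȳᵢ | A·x̄ᵢ | A·ȳᵢ
rectangular portion | 6300.00 | 30.00 | 52.50 | 189000.00 | 330750.00
triangular portion | 4725.00 | 90.00 | 35.00 | 425250.00 | 165375.00
Σ | 11025.00 |  |  | 614250.00 | 496125.00
X̄ = 614250.00 / 11025.00 = 55.71 cm
Ȳ = 496125.00 / 11025.00 = 45.00 cm

X̄ = 55.71 cm, Ȳ = 45.00 cm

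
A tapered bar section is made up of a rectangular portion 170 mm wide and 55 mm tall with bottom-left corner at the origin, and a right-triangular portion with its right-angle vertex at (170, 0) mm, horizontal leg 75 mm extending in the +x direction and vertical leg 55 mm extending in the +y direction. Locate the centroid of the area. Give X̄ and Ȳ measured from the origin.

X̄ = 104.88 mm, Ȳ = 25.84 mm

rectangular portion: A = 170 × 55 = 9350.00, centroid at (85.00, 27.50).
triangular portion: A = ½·75·55 = 2062.50, centroid at (195.00, 18.33).
ΣA = 11412.50 mm², ΣAX̄ = 1196937.50 mm³, ΣAȲ = 294937.50 mm³.
X̄ = 1196937.50/11412.50 = 104.88 mm; Ȳ = 294937.50/11412.50 = 25.84 mm.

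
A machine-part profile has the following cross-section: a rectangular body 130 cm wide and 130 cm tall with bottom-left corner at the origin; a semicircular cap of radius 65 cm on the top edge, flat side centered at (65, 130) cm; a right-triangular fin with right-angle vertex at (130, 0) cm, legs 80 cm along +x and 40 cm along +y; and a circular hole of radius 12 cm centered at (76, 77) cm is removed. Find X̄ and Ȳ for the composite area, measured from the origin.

rectangular body: A = 130 × 130 = 16900.00, centroid at (65.00, 65.00).
semicircular top: A = ½π·65² = 6636.61, centroid at (65.00, 157.59).
triangular fin: A = ½·80·40 = 1600.00, centroid at (156.67, 13.33).
hole: A = −π·12² = -452.39, centroid at (76.00, 77.00).
ΣA = 24684.23 cm², ΣAX̄ = 1746165.02 cm³, ΣAȲ = 2130842.57 cm³.
X̄ = 1746165.02/24684.23 = 70.74 cm; Ȳ = 2130842.57/24684.23 = 86.32 cm.

X̄ = 70.74 cm, Ȳ = 86.32 cm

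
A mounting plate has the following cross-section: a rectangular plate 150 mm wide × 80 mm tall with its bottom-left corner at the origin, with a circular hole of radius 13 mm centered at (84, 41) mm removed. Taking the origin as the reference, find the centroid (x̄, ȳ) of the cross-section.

Part | A | x̄ᵢ | ȳᵢ | A·x̄ᵢ | A·ȳᵢ
plate | 12000.00 | 75.00 | 40.00 | 900000.00 | 480000.00
hole | -530.93 | 84.00 | 41.00 | -44598.05 | -21768.10
Σ | 11469.07 |  |  | 855401.95 | 458231.90
x̄ = 855401.95 / 11469.07 = 74.58 mm
ȳ = 458231.90 / 11469.07 = 39.95 mm

x̄ = 74.58 mm, ȳ = 39.95 mm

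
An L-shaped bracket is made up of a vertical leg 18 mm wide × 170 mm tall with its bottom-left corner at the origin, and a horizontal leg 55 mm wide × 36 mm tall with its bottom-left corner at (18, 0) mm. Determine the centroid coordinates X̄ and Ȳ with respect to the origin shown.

vertical leg: A = 18 × 170 = 3060.00, centroid at (9.00, 85.00).
horizontal leg: A = 55 × 36 = 1980.00, centroid at (45.50, 18.00).
ΣA = 5040.00 mm², ΣAX̄ = 117630.00 mm³, ΣAȲ = 295740.00 mm³.
X̄ = 117630.00/5040.00 = 23.34 mm; Ȳ = 295740.00/5040.00 = 58.68 mm.

X̄ = 23.34 mm, Ȳ = 58.68 mm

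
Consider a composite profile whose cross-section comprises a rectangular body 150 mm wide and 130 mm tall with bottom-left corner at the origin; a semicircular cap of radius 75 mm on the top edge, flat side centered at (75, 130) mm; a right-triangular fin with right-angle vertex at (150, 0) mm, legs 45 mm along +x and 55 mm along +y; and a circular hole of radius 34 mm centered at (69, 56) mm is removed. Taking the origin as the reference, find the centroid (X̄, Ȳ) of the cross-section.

rectangular body: A = 150 × 130 = 19500.00, centroid at (75.00, 65.00).
semicircular top: A = ½π·75² = 8835.73, centroid at (75.00, 161.83).
triangular fin: A = ½·45·55 = 1237.50, centroid at (165.00, 18.33).
hole: A = −π·34² = -3631.68, centroid at (69.00, 56.00).
ΣA = 25941.55 mm²
ΣAX̄ = (19500.00)(75.00) + (8835.73)(75.00) + (1237.50)(165.00) + (-3631.68)(69.00) = 2078781.20 mm³
ΣAȲ = (19500.00)(65.00) + (8835.73)(161.83) + (1237.50)(18.33) + (-3631.68)(56.00) = 2516708.17 mm³
X̄ = 2078781.20 / 25941.55 = 80.13 mm
Ȳ = 2516708.17 / 25941.55 = 97.01 mm

X̄ = 80.13 mm, Ȳ = 97.01 mm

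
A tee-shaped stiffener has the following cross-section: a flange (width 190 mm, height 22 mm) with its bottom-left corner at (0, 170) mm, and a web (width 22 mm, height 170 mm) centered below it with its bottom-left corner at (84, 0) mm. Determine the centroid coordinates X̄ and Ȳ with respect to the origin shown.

web: A = 22 × 170 = 3740.00, centroid at (95.00, 85.00).
flange: A = 190 × 22 = 4180.00, centroid at (95.00, 181.00).
ΣA = 7920.00 mm², ΣAX̄ = 752400.00 mm³, ΣAȲ = 1074480.00 mm³.
X̄ = 752400.00/7920.00 = 95.00 mm; Ȳ = 1074480.00/7920.00 = 135.67 mm.

X̄ = 95.00 mm, Ȳ = 135.67 mm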